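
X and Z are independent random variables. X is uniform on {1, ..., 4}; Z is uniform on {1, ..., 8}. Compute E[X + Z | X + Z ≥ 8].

P(X + Z ≥ 8) = 7/16.
Summing (X+Z)·P(x,y) over outcomes with X + Z ≥ 8 gives 33/8.
E[X + Z | X + Z ≥ 8] = (33/8) / (7/16) = 66/7.

66/7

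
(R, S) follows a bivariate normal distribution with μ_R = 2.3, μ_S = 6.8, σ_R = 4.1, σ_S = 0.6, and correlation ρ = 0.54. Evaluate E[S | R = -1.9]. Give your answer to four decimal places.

E[S | R=x] = μ_S + ρ(σ_S/σ_R)(x − μ_R) for jointly normal variables.
E[S | R=-1.9] = 6.8 + (0.54)·(0.6/4.1)·(-1.9 − (2.3)) = 6.8 + (0.079024)·(-4.2) = 6.4681.

6.4681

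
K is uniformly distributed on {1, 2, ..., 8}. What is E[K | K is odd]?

4

Given K is odd, K is equally likely to be any of {1, 3, 5, 7}.
E[K | K is odd] = (1 + 3 + 5 + 7) / 4 = 4.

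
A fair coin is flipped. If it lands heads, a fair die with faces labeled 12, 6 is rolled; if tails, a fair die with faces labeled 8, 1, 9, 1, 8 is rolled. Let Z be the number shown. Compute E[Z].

36/5

E[Z | heads] = (12+6)/2 = 9.
E[Z | tails] = (8+1+9+1+8)/5 = 27/5.
E[Z] = (1/2)·(9) + (1/2)·(27/5) = 36/5.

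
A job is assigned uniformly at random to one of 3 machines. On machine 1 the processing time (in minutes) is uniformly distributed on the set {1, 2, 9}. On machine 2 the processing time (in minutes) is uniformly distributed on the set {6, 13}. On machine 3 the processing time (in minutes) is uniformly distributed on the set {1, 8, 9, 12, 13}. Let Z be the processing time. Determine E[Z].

221/30

E[Z | machine 1] = (1+2+9)/3 = 4.
E[Z | machine 2] = (6+13)/2 = 19/2.
E[Z | machine 3] = (1+8+9+12+13)/5 = 43/5.
E[Z] = (1/3)·(4) + (1/3)·(19/2) + (1/3)·(43/5) = 221/30.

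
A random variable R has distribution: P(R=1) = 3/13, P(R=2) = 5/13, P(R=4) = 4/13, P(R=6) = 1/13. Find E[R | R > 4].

6

P(R > 4) = 1/13.
Σ over the event: 6·1/13 = 6/13.
E[R | R > 4] = (6/13) / (1/13) = 6.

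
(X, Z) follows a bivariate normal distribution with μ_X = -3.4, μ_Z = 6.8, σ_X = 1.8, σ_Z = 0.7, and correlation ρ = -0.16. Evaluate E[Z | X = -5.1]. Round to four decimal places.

6.9058

E[Z | X=x] = μ_Z + ρ(σ_Z/σ_X)(x − μ_X) for jointly normal variables.
E[Z | X=-5.1] = 6.8 + (-0.16)·(0.7/1.8)·(-5.1 − (-3.4)) = 6.8 + (-0.062222)·(-1.7) = 6.9058.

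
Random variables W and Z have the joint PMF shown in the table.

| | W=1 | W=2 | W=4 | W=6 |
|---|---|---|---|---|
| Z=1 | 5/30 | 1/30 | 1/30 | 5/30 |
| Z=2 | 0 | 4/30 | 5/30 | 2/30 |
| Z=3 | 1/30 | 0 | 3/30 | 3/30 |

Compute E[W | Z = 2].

P(Z = 2) = 11/30.
Σ W·P over the event = 2·(4/30) + 4·(5/30) + 6·(2/30) = 4/3.
E[W | Z = 2] = (4/3) / (11/30) = 40/11.

40/11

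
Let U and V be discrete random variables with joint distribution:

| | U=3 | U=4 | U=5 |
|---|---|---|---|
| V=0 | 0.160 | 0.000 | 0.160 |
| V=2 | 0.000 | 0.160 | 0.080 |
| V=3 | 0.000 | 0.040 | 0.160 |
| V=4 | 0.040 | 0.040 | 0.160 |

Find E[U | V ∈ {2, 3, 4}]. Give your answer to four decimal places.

4.5294

P(V ∈ {2, 3, 4}) = 0.680.
Summing U·P(U=x,V=y) over the conditioning event gives 3.080.
E[U | V ∈ {2, 3, 4}] = (3.080) / (0.680) = 4.5294.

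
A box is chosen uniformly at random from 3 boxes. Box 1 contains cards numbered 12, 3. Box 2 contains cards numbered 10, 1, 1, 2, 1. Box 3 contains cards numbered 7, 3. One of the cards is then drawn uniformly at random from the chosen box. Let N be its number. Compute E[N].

31/6

E[N | box 1] = (12+3)/2 = 15/2.
E[N | box 2] = (10+1+1+2+1)/5 = 3.
E[N | box 3] = (7+3)/2 = 5.
By the law of total expectation,
E[N] = (1/3)·(15/2) + (1/3)·(3) + (1/3)·(5) = 31/6.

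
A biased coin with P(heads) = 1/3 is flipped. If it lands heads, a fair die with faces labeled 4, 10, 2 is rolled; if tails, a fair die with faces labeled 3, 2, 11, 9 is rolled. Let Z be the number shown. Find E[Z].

E[Z | heads] = (4+10+2)/3 = 16/3.
E[Z | tails] = (3+2+11+9)/4 = 25/4.
E[Z] = (1/3)·(16/3) + (2/3)·(25/4) = 107/18.

107/18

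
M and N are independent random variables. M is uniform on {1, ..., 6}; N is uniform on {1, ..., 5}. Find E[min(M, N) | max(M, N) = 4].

16/7

Outcomes with max(M, N) = 4: (1,4), (2,4), (3,4), (4,1), (4,2), (4,3), (4,4), each with probability 1/30.
E[min(M, N) | max(M, N) = 4] = (1 + 2 + 3 + 1 + 2 + 3 + 4) / 7 = 16/7.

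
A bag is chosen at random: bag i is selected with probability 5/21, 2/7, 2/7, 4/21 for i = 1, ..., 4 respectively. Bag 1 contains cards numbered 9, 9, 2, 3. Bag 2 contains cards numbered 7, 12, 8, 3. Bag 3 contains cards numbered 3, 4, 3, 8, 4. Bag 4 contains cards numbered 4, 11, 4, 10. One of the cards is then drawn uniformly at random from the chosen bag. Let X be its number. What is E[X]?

E[X | bag 1] = (9+9+2+3)/4 = 23/4.
E[X | bag 2] = (7+12+8+3)/4 = 15/2.
E[X | bag 3] = (3+4+3+8+4)/5 = 22/5.
E[X | bag 4] = (4+11+4+10)/4 = 29/4.
By the law of total expectation,
E[X] = (5/21)·(23/4) + (2/7)·(15/2) + (2/7)·(22/5) + (4/21)·(29/4) = 123/20.

123/20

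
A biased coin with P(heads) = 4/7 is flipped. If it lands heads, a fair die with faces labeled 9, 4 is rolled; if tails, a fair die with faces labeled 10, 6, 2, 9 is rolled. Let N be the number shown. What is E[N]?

E[N | heads] = (9+4)/2 = 13/2.
E[N | tails] = (10+6+2+9)/4 = 27/4.
E[N] = (4/7)·(13/2) + (3/7)·(27/4) = 185/28.

185/28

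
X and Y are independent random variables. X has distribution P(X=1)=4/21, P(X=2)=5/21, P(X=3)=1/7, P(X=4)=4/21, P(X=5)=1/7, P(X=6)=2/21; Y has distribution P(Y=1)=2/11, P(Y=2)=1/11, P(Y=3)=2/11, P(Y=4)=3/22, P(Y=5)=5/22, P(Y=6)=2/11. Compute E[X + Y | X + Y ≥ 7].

2213/259

P(X + Y ≥ 7) = 37/66.
Summing (X+Y)·P(x,y) over outcomes with X + Y ≥ 7 gives 2213/462.
E[X + Y | X + Y ≥ 7] = (2213/462) / (37/66) = 2213/259.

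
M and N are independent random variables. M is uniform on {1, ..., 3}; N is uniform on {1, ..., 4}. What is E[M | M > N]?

P(M > N) = 1/4.
Summing M·P(x,y) over outcomes with M > N gives 2/3.
E[M | M > N] = (2/3) / (1/4) = 8/3.

8/3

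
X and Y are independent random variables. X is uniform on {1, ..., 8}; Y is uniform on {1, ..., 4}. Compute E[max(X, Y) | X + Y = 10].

Outcomes with X + Y = 10: (6,4), (7,3), (8,2), each with probability 1/32.
E[max(X, Y) | X + Y = 10] = (6 + 7 + 8) / 3 = 7.

7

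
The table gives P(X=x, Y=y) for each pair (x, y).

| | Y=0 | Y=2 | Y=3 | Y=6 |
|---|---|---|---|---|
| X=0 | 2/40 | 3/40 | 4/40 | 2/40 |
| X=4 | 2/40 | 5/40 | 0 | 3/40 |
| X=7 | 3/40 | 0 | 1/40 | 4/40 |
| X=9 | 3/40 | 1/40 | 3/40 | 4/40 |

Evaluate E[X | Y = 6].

76/13

P(Y = 6) = 13/40.
Σ X·P over the event = 0·(2/40) + 4·(3/40) + 7·(4/40) + 9·(4/40) = 19/10.
E[X | Y = 6] = (19/10) / (13/40) = 76/13.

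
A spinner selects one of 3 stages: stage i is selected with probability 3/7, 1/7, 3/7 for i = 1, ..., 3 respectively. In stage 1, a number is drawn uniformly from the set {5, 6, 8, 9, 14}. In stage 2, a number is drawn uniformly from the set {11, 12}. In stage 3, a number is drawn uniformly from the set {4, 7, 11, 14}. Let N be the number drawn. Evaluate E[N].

E[N | stage 1] = (5+6+8+9+14)/5 = 42/5.
E[N | stage 2] = (11+12)/2 = 23/2.
E[N | stage 3] = (4+7+11+14)/4 = 9.
By the law of total expectation,
E[N] = (3/7)·(42/5) + (1/7)·(23/2) + (3/7)·(9) = 91/10.

91/10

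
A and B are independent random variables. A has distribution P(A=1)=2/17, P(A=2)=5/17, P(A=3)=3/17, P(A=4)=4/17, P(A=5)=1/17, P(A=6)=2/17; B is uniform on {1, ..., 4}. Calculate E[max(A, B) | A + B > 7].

P(A + B > 7) = 3/17.
Summing max(A,B)·P(x,y) over outcomes with A + B > 7 gives 31/34.
E[max(A, B) | A + B > 7] = (31/34) / (3/17) = 31/6.

31/6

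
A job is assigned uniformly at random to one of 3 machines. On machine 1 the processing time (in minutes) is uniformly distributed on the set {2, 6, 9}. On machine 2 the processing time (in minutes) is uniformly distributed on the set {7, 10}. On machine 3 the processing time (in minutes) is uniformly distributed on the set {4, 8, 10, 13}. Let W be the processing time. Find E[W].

E[W | machine 1] = (2+6+9)/3 = 17/3.
E[W | machine 2] = (7+10)/2 = 17/2.
E[W | machine 3] = (4+8+10+13)/4 = 35/4.
By the law of total expectation,
E[W] = (1/3)·(17/3) + (1/3)·(17/2) + (1/3)·(35/4) = 275/36.

275/36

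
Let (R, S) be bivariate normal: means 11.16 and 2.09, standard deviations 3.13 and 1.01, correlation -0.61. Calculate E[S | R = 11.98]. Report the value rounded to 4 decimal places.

For a bivariate normal, E[S | R=x] = μ_S + ρ·(σ_S/σ_R)·(x − μ_R).
E[S | R=11.98] = 2.09 + (-0.61)·(1.01/3.13)·(11.98 − (11.16)) = 2.09 + (-0.19684)·(0.82) = 1.9286.

1.9286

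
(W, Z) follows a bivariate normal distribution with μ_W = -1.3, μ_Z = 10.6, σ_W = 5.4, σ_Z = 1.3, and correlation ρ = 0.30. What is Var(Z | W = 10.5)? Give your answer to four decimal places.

For a bivariate normal, Var(Z | W=x) = σ_Z²(1 − ρ²).
Var(Z | W=10.5) = (1.3)²·(1 − (0.30)²) = 1.69·0.91 = 1.5379.

1.5379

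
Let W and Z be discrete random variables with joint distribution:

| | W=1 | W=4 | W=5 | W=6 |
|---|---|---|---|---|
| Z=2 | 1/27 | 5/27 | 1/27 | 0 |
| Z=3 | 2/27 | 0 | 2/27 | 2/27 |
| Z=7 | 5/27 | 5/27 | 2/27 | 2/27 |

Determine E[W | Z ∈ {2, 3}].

P(Z ∈ {2, 3}) = 13/27.
Summing W·P(W=x,Z=y) over the conditioning event gives 50/27.
E[W | Z ∈ {2, 3}] = (50/27) / (13/27) = 50/13.

50/13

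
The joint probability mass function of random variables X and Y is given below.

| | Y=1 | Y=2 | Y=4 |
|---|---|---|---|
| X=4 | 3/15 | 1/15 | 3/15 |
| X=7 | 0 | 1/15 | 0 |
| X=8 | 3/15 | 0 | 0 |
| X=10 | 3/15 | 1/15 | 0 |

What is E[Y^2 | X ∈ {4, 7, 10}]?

11/2

P(X ∈ {4, 7, 10}) = 4/5.
Σ Y^2·P over the event = 1·(3/15) + 4·(1/15) + 16·(3/15) + 4·(1/15) + 1·(3/15) + 4·(1/15) = 22/5.
E[Y^2 | X ∈ {4, 7, 10}] = (22/5) / (4/5) = 11/2.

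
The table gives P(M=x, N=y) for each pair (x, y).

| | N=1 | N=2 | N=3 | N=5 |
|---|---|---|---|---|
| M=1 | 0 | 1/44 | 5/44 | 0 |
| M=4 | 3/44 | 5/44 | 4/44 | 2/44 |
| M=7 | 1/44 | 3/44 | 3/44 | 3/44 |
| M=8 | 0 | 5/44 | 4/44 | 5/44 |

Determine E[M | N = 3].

37/8

P(N = 3) = 4/11.
Σ M·P over the event = 1·(5/44) + 4·(4/44) + 7·(3/44) + 8·(4/44) = 37/22.
E[M | N = 3] = (37/22) / (4/11) = 37/8.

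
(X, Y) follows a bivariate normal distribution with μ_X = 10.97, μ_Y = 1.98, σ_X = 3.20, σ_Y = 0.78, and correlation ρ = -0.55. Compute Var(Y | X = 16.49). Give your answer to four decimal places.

0.4244

For a bivariate normal, Var(Y | X=x) = σ_Y²(1 − ρ²).
Var(Y | X=16.49) = (0.78)²·(1 − (-0.55)²) = 0.6084·0.6975 = 0.4244.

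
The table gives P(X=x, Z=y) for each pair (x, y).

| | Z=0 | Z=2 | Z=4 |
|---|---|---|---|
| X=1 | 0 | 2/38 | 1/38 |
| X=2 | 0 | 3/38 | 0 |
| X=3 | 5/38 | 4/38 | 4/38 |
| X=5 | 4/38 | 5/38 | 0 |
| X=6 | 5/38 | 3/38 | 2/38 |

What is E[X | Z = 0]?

65/14

P(Z = 0) = 7/19.
Σ X·P over the event = 3·(5/38) + 5·(4/38) + 6·(5/38) = 65/38.
E[X | Z = 0] = (65/38) / (7/19) = 65/14.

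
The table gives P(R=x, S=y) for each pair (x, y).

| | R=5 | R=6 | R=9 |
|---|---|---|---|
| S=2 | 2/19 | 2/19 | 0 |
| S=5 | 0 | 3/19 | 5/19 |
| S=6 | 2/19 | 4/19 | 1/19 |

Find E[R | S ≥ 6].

43/7

P(S ≥ 6) = 7/19.
Σ R·P over the event = 5·(2/19) + 6·(4/19) + 9·(1/19) = 43/19.
E[R | S ≥ 6] = (43/19) / (7/19) = 43/7.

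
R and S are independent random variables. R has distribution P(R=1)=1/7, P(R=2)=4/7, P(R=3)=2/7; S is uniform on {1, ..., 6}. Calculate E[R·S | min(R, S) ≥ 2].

28/3

P(min(R, S) ≥ 2) = 5/7.
Summing RS·P(x,y) over outcomes with min(R, S) ≥ 2 gives 20/3.
E[R·S | min(R, S) ≥ 2] = (20/3) / (5/7) = 28/3.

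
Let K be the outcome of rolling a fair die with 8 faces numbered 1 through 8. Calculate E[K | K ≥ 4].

Given K ≥ 4, K is equally likely to be any of {4, 5, 6, 7, 8}.
E[K | K ≥ 4] = (4 + 5 + 6 + 7 + 8) / 5 = 6.

6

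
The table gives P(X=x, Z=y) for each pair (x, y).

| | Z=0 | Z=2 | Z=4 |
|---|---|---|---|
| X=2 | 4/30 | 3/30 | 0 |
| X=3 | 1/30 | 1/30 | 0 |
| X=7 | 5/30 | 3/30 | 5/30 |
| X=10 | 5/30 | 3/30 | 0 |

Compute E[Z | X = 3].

1

P(X = 3) = 1/15.
Σ Z·P over the event = 0·(1/30) + 2·(1/30) = 1/15.
E[Z | X = 3] = (1/15) / (1/15) = 1.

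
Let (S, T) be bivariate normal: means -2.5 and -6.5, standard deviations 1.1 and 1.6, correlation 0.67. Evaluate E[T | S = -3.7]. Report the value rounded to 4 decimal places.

-7.6695

For a bivariate normal, E[T | S=x] = μ_T + ρ·(σ_T/σ_S)·(x − μ_S).
E[T | S=-3.7] = -6.5 + (0.67)·(1.6/1.1)·(-3.7 − (-2.5)) = -6.5 + (0.97455)·(-1.2) = -7.6695.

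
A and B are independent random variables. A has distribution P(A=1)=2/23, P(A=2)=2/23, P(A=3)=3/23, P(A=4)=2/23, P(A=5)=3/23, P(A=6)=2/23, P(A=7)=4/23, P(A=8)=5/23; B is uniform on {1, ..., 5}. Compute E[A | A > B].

P(A > B) = 81/115.
Summing A·P(x,y) over outcomes with A > B gives 22/5.
E[A | A > B] = (22/5) / (81/115) = 506/81.

506/81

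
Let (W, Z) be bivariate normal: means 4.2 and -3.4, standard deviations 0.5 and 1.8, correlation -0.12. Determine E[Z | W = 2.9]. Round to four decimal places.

E[Z | W=x] = μ_Z + ρ(σ_Z/σ_W)(x − μ_W) for jointly normal variables.
E[Z | W=2.9] = -3.4 + (-0.12)·(1.8/0.5)·(2.9 − (4.2)) = -3.4 + (-0.432)·(-1.3) = -2.8384.

-2.8384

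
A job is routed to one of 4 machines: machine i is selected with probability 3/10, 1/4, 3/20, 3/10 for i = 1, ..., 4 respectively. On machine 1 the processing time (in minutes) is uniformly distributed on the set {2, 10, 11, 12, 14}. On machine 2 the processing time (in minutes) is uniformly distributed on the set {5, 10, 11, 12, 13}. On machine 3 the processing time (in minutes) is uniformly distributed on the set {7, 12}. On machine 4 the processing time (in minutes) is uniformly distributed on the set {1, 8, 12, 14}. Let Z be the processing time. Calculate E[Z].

E[Z | machine 1] = (2+10+11+12+14)/5 = 49/5.
E[Z | machine 2] = (5+10+11+12+13)/5 = 51/5.
E[Z | machine 3] = (7+12)/2 = 19/2.
E[Z | machine 4] = (1+8+12+14)/4 = 35/4.
By the law of total expectation,
E[Z] = (3/10)·(49/5) + (1/4)·(51/5) + (3/20)·(19/2) + (3/10)·(35/4) = 477/50.

477/50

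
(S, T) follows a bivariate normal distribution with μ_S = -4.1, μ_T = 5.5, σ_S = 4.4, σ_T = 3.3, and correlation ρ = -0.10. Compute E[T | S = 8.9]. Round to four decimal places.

For a bivariate normal, E[T | S=x] = μ_T + ρ·(σ_T/σ_S)·(x − μ_S).
E[T | S=8.9] = 5.5 + (-0.10)·(3.3/4.4)·(8.9 − (-4.1)) = 5.5 + (-0.075)·(13) = 4.5250.

4.5250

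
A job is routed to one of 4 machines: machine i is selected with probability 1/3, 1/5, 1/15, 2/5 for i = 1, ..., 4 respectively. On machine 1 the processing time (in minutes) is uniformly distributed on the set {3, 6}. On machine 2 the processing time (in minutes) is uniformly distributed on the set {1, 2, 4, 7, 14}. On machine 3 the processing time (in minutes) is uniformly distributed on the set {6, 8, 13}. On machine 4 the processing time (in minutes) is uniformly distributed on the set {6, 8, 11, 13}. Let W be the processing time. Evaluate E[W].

E[W | machine 1] = (3+6)/2 = 9/2.
E[W | machine 2] = (1+2+4+7+14)/5 = 28/5.
E[W | machine 3] = (6+8+13)/3 = 9.
E[W | machine 4] = (6+8+11+13)/4 = 19/2.
E[W] = (1/3)·(9/2) + (1/5)·(28/5) + (1/15)·(9) + (2/5)·(19/2) = 351/50.

351/50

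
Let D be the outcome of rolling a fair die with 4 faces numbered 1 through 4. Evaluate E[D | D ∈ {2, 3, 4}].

3

P(D ∈ {2, 3, 4}) = 3/4.
Σ over the event: 2·1/4 + 3·1/4 + 4·1/4 = 9/4.
E[D | D ∈ {2, 3, 4}] = (9/4) / (3/4) = 3.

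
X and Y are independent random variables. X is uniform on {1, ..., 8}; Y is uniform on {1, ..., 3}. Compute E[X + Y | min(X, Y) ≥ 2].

P(min(X, Y) ≥ 2) = 7/12.
Summing (X+Y)·P(x,y) over outcomes with min(X, Y) ≥ 2 gives 35/8.
E[X + Y | min(X, Y) ≥ 2] = (35/8) / (7/12) = 15/2.

15/2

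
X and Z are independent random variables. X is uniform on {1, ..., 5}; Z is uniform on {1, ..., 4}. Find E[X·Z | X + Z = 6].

15/2

P(X + Z = 6) = 1/5.
Summing XZ·P(x,y) over outcomes with X + Z = 6 gives 3/2.
E[X·Z | X + Z = 6] = (3/2) / (1/5) = 15/2.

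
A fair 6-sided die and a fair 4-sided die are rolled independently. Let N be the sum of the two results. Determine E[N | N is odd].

P(N is odd) = 1/2.
Σ over the event: 3·1/12 + 5·1/6 + 7·1/6 + 9·1/12 = 3.
E[N | N is odd] = (3) / (1/2) = 6.

6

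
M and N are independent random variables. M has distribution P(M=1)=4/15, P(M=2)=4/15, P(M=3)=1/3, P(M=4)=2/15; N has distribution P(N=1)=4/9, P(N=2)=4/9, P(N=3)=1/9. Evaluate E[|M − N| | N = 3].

14/15

P(N = 3) = 1/9.
Summing |M−N|·P(x,y) over outcomes with N = 3 gives 14/135.
E[|M − N| | N = 3] = (14/135) / (1/9) = 14/15.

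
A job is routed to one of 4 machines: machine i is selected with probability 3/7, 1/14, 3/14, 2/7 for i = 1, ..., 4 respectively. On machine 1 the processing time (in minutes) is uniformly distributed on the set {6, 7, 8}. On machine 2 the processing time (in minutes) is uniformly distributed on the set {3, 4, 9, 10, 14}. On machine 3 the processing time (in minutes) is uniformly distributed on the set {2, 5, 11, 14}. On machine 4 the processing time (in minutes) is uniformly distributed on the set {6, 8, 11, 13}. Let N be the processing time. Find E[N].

E[N | machine 1] = (6+7+8)/3 = 7.
E[N | machine 2] = (3+4+9+10+14)/5 = 8.
E[N | machine 3] = (2+5+11+14)/4 = 8.
E[N | machine 4] = (6+8+11+13)/4 = 19/2.
E[N] = (3/7)·(7) + (1/14)·(8) + (3/14)·(8) + (2/7)·(19/2) = 8.

8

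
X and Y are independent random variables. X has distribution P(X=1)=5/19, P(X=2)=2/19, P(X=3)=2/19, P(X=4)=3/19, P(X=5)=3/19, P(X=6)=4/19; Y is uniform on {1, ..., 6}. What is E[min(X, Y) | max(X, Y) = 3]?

P(max(X, Y) = 3) = 13/114.
Summing min(X,Y)·P(x,y) over outcomes with max(X, Y) = 3 gives 7/38.
E[min(X, Y) | max(X, Y) = 3] = (7/38) / (13/114) = 21/13.

21/13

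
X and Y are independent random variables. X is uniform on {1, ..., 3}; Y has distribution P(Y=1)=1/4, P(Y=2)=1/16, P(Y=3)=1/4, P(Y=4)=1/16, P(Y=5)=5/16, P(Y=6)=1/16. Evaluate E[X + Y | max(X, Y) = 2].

P(max(X, Y) = 2) = 1/8.
Summing (X+Y)·P(x,y) over outcomes with max(X, Y) = 2 gives 19/48.
E[X + Y | max(X, Y) = 2] = (19/48) / (1/8) = 19/6.

19/6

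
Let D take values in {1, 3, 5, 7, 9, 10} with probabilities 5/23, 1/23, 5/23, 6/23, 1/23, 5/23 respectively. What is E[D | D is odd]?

P(D is odd) = 18/23.
Σ over the event: 1·5/23 + 3·1/23 + 5·5/23 + 7·6/23 + 9·1/23 = 84/23.
E[D | D is odd] = (84/23) / (18/23) = 14/3.

14/3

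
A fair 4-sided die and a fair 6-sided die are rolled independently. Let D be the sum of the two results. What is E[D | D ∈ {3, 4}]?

18/5

P(D ∈ {3, 4}) = 5/24.
Σ over the event: 3·1/12 + 4·1/8 = 3/4.
E[D | D ∈ {3, 4}] = (3/4) / (5/24) = 18/5.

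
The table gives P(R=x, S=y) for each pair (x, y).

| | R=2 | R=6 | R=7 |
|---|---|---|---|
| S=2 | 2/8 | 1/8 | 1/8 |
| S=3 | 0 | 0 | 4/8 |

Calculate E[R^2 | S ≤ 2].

93/4

P(S ≤ 2) = 1/2.
Summing R^2·P(R=x,S=y) over the conditioning event gives 93/8.
E[R^2 | S ≤ 2] = (93/8) / (1/2) = 93/4.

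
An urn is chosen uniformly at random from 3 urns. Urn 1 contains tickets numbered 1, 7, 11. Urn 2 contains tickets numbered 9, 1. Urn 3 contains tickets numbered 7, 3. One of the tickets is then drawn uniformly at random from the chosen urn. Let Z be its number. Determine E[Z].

49/9

E[Z | urn 1] = (1+7+11)/3 = 19/3.
E[Z | urn 2] = (9+1)/2 = 5.
E[Z | urn 3] = (7+3)/2 = 5.
E[Z] = (1/3)·(19/3) + (1/3)·(5) + (1/3)·(5) = 49/9.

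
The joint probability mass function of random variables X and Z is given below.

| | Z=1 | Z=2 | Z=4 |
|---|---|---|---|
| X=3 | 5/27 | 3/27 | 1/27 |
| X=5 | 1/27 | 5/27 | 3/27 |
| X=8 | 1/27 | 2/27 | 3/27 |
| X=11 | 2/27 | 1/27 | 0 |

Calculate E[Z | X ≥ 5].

22/9

P(X ≥ 5) = 2/3.
Summing Z·P(X=x,Z=y) over the conditioning event gives 44/27.
E[Z | X ≥ 5] = (44/27) / (2/3) = 22/9.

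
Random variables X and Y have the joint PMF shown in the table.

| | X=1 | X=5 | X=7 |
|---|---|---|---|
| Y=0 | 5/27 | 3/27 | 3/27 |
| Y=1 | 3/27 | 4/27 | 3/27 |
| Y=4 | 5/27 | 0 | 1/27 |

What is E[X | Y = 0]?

41/11

P(Y = 0) = 11/27.
Σ X·P over the event = 1·(5/27) + 5·(3/27) + 7·(3/27) = 41/27.
E[X | Y = 0] = (41/27) / (11/27) = 41/11.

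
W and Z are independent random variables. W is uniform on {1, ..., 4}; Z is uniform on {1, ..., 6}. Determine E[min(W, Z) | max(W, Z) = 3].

9/5

Outcomes with max(W, Z) = 3: (1,3), (2,3), (3,1), (3,2), (3,3), each with probability 1/24.
E[min(W, Z) | max(W, Z) = 3] = (1 + 2 + 1 + 2 + 3) / 5 = 9/5.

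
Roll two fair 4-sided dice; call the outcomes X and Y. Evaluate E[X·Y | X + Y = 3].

P(X + Y = 3) = 1/8.
Summing XY·P(x,y) over outcomes with X + Y = 3 gives 1/4.
E[X·Y | X + Y = 3] = (1/4) / (1/8) = 2.

2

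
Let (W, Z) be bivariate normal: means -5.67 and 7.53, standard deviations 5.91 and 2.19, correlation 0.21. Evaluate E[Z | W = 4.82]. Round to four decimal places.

8.3463

E[Z | W=x] = μ_Z + ρ(σ_Z/σ_W)(x − μ_W) for jointly normal variables.
E[Z | W=4.82] = 7.53 + (0.21)·(2.19/5.91)·(4.82 − (-5.67)) = 7.53 + (0.077817)·(10.49) = 8.3463.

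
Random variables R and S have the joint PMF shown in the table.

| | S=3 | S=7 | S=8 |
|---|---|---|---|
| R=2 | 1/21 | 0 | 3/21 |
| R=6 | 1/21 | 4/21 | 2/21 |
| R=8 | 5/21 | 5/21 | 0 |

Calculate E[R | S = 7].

64/9

P(S = 7) = 3/7.
Summing R·P(R=x,S=y) over the conditioning event gives 64/21.
E[R | S = 7] = (64/21) / (3/7) = 64/9.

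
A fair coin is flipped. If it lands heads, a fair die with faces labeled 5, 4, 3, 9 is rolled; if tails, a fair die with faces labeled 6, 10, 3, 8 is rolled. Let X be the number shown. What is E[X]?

E[X | heads] = (5+4+3+9)/4 = 21/4.
E[X | tails] = (6+10+3+8)/4 = 27/4.
By the law of total expectation,
E[X] = (1/2)·(21/4) + (1/2)·(27/4) = 6.

6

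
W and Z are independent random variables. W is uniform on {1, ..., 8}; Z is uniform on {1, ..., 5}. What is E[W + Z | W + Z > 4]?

P(W + Z > 4) = 17/20.
Summing (W+Z)·P(x,y) over outcomes with W + Z > 4 gives 7.
E[W + Z | W + Z > 4] = (7) / (17/20) = 140/17.

140/17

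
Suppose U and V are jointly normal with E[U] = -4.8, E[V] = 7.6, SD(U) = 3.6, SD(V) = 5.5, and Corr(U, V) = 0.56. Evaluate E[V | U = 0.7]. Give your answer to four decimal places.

E[V | U=x] = μ_V + ρ(σ_V/σ_U)(x − μ_U) for jointly normal variables.
E[V | U=0.7] = 7.6 + (0.56)·(5.5/3.6)·(0.7 − (-4.8)) = 7.6 + (0.85556)·(5.5) = 12.3056.

12.3056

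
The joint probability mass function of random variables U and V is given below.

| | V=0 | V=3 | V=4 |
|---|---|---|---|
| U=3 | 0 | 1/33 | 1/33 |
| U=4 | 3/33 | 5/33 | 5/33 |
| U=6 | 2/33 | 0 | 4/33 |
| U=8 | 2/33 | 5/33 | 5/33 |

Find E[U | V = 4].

P(V = 4) = 5/11.
Σ U·P over the event = 3·(1/33) + 4·(5/33) + 6·(4/33) + 8·(5/33) = 29/11.
E[U | V = 4] = (29/11) / (5/11) = 29/5.

29/5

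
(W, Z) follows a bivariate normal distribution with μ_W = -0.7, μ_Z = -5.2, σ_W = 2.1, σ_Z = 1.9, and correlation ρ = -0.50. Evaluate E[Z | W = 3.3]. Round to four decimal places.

-7.0095

The regression of Z on W has slope ρ·σ_Z/σ_W and passes through (μ_W, μ_Z).
E[Z | W=3.3] = -5.2 + (-0.50)·(1.9/2.1)·(3.3 − (-0.7)) = -5.2 + (-0.45238)·(4) = -7.0095.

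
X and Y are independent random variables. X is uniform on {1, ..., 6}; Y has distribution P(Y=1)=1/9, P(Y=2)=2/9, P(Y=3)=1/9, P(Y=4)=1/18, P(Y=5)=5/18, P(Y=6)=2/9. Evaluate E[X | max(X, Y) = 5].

P(max(X, Y) = 5) = 17/54.
Summing X·P(x,y) over outcomes with max(X, Y) = 5 gives 10/9.
E[X | max(X, Y) = 5] = (10/9) / (17/54) = 60/17.

60/17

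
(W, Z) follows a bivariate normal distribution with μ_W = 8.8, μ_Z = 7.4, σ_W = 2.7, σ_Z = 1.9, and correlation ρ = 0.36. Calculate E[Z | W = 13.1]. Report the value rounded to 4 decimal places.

8.4893

The regression of Z on W has slope ρ·σ_Z/σ_W and passes through (μ_W, μ_Z).
E[Z | W=13.1] = 7.4 + (0.36)·(1.9/2.7)·(13.1 − (8.8)) = 7.4 + (0.25333)·(4.3) = 8.4893.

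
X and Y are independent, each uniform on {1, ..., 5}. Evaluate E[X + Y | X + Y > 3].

P(X + Y > 3) = 22/25.
Summing (X+Y)·P(x,y) over outcomes with X + Y > 3 gives 142/25.
E[X + Y | X + Y > 3] = (142/25) / (22/25) = 71/11.

71/11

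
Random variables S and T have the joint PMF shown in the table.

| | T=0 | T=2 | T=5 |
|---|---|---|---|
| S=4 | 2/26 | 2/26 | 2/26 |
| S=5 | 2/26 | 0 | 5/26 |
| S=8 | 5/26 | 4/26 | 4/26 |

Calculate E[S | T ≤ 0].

P(T ≤ 0) = 9/26.
Σ S·P over the event = 4·(2/26) + 5·(2/26) + 8·(5/26) = 29/13.
E[S | T ≤ 0] = (29/13) / (9/26) = 58/9.

58/9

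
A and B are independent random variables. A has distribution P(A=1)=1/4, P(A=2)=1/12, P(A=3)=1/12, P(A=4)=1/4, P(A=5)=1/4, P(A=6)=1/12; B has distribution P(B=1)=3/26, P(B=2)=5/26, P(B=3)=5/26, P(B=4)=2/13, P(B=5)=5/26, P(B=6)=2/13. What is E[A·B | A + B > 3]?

1256/95

P(A + B > 3) = 95/104.
Summing AB·P(x,y) over outcomes with A + B > 3 gives 157/13.
E[A·B | A + B > 3] = (157/13) / (95/104) = 1256/95.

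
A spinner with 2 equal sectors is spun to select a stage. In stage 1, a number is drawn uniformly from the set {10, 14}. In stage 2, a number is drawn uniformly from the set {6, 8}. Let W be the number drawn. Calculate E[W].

E[W | stage 1] = (10+14)/2 = 12.
E[W | stage 2] = (6+8)/2 = 7.
E[W] = (1/2)·(12) + (1/2)·(7) = 19/2.

19/2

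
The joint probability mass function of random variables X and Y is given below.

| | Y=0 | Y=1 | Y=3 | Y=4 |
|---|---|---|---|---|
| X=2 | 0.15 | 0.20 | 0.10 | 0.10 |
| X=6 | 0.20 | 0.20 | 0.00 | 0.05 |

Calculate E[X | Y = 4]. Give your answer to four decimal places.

P(Y = 4) = 0.15.
Σ X·P over the event = 2·(0.10) + 6·(0.05) = 0.50.
E[X | Y = 4] = (0.50) / (0.15) = 3.3333.

3.3333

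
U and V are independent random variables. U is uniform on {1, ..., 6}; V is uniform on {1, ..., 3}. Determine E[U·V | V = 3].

P(V = 3) = 1/3.
Summing UV·P(x,y) over outcomes with V = 3 gives 7/2.
E[U·V | V = 3] = (7/2) / (1/3) = 21/2.

21/2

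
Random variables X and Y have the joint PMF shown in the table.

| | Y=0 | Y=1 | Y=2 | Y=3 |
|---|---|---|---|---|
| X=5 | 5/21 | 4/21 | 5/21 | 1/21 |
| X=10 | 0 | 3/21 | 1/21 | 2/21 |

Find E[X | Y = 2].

P(Y = 2) = 2/7.
Σ X·P over the event = 5·(5/21) + 10·(1/21) = 5/3.
E[X | Y = 2] = (5/3) / (2/7) = 35/6.

35/6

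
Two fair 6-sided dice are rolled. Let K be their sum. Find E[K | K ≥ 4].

244/33

P(K ≥ 4) = 11/12.
E[K | K ≥ 4] = (61/9) / (11/12) = 244/33.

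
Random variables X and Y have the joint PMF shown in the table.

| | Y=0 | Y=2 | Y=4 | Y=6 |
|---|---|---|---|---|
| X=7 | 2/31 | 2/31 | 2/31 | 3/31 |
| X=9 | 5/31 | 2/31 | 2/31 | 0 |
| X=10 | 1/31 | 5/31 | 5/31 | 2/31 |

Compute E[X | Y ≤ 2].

P(Y ≤ 2) = 17/31.
Σ X·P over the event = 7·(2/31) + 7·(2/31) + 9·(5/31) + 9·(2/31) + 10·(1/31) + 10·(5/31) = 151/31.
E[X | Y ≤ 2] = (151/31) / (17/31) = 151/17.

151/17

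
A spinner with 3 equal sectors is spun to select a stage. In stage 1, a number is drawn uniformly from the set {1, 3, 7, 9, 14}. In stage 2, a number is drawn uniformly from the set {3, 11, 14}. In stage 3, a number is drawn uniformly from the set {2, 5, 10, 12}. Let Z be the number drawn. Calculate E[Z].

1403/180

E[Z | stage 1] = (1+3+7+9+14)/5 = 34/5.
E[Z | stage 2] = (3+11+14)/3 = 28/3.
E[Z | stage 3] = (2+5+10+12)/4 = 29/4.
By the law of total expectation,
E[Z] = (1/3)·(34/5) + (1/3)·(28/3) + (1/3)·(29/4) = 1403/180.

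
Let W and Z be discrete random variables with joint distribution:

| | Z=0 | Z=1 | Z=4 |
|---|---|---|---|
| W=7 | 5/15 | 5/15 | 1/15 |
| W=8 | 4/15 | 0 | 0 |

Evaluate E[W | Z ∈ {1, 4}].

7

P(Z ∈ {1, 4}) = 2/5.
Σ W·P over the event = 7·(5/15) + 7·(1/15) = 14/5.
E[W | Z ∈ {1, 4}] = (14/5) / (2/5) = 7.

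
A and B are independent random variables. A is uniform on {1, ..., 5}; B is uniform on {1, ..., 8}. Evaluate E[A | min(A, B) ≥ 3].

4

P(min(A, B) ≥ 3) = 9/20.
Summing A·P(x,y) over outcomes with min(A, B) ≥ 3 gives 9/5.
E[A | min(A, B) ≥ 3] = (9/5) / (9/20) = 4.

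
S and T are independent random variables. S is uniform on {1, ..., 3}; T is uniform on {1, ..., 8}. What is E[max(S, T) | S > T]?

8/3

Outcomes with S > T: (2,1), (3,1), (3,2), each with probability 1/24.
E[max(S, T) | S > T] = (2 + 3 + 3) / 3 = 8/3.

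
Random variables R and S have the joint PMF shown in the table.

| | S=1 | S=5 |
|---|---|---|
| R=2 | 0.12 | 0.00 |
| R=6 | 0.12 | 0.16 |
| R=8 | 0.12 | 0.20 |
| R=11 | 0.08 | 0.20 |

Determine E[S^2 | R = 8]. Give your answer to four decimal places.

P(R = 8) = 0.32.
Σ S^2·P over the event = 1·(0.12) + 25·(0.20) = 5.12.
E[S^2 | R = 8] = (5.12) / (0.32) = 16.0000.

16.0000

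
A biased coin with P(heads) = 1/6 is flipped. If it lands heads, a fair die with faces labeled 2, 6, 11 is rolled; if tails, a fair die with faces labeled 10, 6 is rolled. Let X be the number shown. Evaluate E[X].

E[X | heads] = (2+6+11)/3 = 19/3.
E[X | tails] = (10+6)/2 = 8.
E[X] = (1/6)·(19/3) + (5/6)·(8) = 139/18.

139/18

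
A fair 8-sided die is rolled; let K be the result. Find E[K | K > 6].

15/2

Given K > 6, K is equally likely to be any of {7, 8}.
E[K | K > 6] = (7 + 8) / 2 = 15/2.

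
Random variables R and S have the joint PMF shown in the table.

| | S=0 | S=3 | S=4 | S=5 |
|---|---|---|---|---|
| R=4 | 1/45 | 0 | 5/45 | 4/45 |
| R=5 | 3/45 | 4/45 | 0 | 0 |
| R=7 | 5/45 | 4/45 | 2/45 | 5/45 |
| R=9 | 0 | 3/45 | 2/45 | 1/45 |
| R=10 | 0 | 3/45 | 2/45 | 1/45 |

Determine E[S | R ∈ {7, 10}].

P(R ∈ {7, 10}) = 22/45.
Σ S·P over the event = 0·(5/45) + 3·(4/45) + 4·(2/45) + 5·(5/45) + 3·(3/45) + 4·(2/45) + 5·(1/45) = 67/45.
E[S | R ∈ {7, 10}] = (67/45) / (22/45) = 67/22.

67/22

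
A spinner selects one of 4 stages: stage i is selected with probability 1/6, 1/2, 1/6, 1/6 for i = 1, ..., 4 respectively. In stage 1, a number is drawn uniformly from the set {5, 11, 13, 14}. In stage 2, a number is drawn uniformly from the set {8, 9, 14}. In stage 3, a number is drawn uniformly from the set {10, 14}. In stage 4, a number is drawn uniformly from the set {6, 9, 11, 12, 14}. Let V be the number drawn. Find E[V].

E[V | stage 1] = (5+11+13+14)/4 = 43/4.
E[V | stage 2] = (8+9+14)/3 = 31/3.
E[V | stage 3] = (10+14)/2 = 12.
E[V | stage 4] = (6+9+11+12+14)/5 = 52/5.
E[V] = (1/6)·(43/4) + (1/2)·(31/3) + (1/6)·(12) + (1/6)·(52/5) = 1283/120.

1283/120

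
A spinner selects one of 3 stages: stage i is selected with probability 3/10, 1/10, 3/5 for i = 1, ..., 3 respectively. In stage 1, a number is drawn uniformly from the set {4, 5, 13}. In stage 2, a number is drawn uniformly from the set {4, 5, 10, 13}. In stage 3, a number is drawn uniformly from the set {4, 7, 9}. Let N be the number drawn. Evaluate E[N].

7

E[N | stage 1] = (4+5+13)/3 = 22/3.
E[N | stage 2] = (4+5+10+13)/4 = 8.
E[N | stage 3] = (4+7+9)/3 = 20/3.
E[N] = (3/10)·(22/3) + (1/10)·(8) + (3/5)·(20/3) = 7.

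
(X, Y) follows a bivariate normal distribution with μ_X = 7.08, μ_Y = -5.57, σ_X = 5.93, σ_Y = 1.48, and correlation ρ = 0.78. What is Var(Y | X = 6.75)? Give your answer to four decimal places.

0.8578

Var(Y | X=x) = (1 − ρ²)·σ_Y².
Var(Y | X=6.75) = (1.48)²·(1 − (0.78)²) = 2.1904·0.3916 = 0.8578.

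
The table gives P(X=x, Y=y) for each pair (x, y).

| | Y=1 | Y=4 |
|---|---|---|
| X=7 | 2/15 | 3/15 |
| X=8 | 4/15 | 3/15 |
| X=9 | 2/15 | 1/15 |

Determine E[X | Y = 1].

8

P(Y = 1) = 8/15.
Σ X·P over the event = 7·(2/15) + 8·(4/15) + 9·(2/15) = 64/15.
E[X | Y = 1] = (64/15) / (8/15) = 8.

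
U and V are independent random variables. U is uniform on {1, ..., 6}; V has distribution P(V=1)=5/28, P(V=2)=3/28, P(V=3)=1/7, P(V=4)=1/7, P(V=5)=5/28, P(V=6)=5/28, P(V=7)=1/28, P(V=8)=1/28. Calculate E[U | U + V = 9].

P(U + V = 9) = 5/42.
Summing U·P(x,y) over outcomes with U + V = 9 gives 41/84.
E[U | U + V = 9] = (41/84) / (5/42) = 41/10.

41/10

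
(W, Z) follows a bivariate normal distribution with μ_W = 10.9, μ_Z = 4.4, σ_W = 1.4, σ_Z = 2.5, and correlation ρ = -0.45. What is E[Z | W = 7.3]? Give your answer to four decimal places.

E[Z | W=x] = μ_Z + ρ(σ_Z/σ_W)(x − μ_W) for jointly normal variables.
E[Z | W=7.3] = 4.4 + (-0.45)·(2.5/1.4)·(7.3 − (10.9)) = 4.4 + (-0.80357)·(-3.6) = 7.2929.

7.2929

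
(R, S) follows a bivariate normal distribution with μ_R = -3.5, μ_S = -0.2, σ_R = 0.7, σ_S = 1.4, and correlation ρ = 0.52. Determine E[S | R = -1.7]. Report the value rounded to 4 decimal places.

1.6720

E[S | R=x] = μ_S + ρ(σ_S/σ_R)(x − μ_R) for jointly normal variables.
E[S | R=-1.7] = -0.2 + (0.52)·(1.4/0.7)·(-1.7 − (-3.5)) = -0.2 + (1.04)·(1.8) = 1.6720.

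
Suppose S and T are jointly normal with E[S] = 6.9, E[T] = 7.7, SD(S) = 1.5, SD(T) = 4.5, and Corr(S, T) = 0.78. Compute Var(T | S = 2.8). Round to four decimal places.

Var(T | S=x) = (1 − ρ²)·σ_T².
Var(T | S=2.8) = (4.5)²·(1 − (0.78)²) = 20.25·0.3916 = 7.9299.

7.9299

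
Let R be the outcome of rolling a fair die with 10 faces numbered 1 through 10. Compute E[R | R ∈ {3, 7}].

P(R ∈ {3, 7}) = 1/5.
Σ over the event: 3·1/10 + 7·1/10 = 1.
E[R | R ∈ {3, 7}] = (1) / (1/5) = 5.

5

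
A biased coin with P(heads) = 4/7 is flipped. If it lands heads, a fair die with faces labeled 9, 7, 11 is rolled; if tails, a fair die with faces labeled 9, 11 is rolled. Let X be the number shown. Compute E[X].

E[X | heads] = (9+7+11)/3 = 9.
E[X | tails] = (9+11)/2 = 10.
E[X] = (4/7)·(9) + (3/7)·(10) = 66/7.

66/7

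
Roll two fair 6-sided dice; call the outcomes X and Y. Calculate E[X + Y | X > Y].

P(X > Y) = 5/12.
Summing (X+Y)·P(x,y) over outcomes with X > Y gives 35/12.
E[X + Y | X > Y] = (35/12) / (5/12) = 7.

7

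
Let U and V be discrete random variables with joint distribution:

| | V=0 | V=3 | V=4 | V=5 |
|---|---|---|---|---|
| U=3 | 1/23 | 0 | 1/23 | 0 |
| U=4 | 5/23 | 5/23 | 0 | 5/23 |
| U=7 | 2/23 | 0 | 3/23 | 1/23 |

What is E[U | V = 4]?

P(V = 4) = 4/23.
Σ U·P over the event = 3·(1/23) + 7·(3/23) = 24/23.
E[U | V = 4] = (24/23) / (4/23) = 6.

6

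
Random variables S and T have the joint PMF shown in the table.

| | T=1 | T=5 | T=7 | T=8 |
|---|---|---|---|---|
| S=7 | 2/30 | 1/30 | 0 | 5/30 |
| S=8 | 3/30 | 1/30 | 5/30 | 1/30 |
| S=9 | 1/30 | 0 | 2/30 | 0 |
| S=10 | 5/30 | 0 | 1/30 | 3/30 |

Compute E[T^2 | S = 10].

82/3

P(S = 10) = 3/10.
Σ T^2·P over the event = 1·(5/30) + 49·(1/30) + 64·(3/30) = 41/5.
E[T^2 | S = 10] = (41/5) / (3/10) = 82/3.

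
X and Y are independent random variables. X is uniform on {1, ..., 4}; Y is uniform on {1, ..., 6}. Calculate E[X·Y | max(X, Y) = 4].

64/7

Outcomes with max(X, Y) = 4: (1,4), (2,4), (3,4), (4,1), (4,2), (4,3), (4,4), each with probability 1/24.
E[X·Y | max(X, Y) = 4] = (4 + 8 + 12 + 4 + 8 + 12 + 16) / 7 = 64/7.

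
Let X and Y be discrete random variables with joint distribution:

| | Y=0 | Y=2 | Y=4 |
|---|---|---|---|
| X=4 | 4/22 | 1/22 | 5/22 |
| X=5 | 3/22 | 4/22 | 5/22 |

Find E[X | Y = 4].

P(Y = 4) = 5/11.
Summing X·P(X=x,Y=y) over the conditioning event gives 45/22.
E[X | Y = 4] = (45/22) / (5/11) = 9/2.

9/2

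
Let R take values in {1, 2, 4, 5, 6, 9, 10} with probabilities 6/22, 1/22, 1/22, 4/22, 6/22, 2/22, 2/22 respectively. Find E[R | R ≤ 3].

P(R ≤ 3) = 7/22.
Σ over the event: 1·3/11 + 2·1/22 = 4/11.
E[R | R ≤ 3] = (4/11) / (7/22) = 8/7.

8/7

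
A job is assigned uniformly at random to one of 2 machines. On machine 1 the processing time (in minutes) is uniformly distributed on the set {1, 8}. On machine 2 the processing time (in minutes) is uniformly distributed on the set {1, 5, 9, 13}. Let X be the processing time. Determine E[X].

23/4

E[X | machine 1] = (1+8)/2 = 9/2.
E[X | machine 2] = (1+5+9+13)/4 = 7.
E[X] = (1/2)·(9/2) + (1/2)·(7) = 23/4.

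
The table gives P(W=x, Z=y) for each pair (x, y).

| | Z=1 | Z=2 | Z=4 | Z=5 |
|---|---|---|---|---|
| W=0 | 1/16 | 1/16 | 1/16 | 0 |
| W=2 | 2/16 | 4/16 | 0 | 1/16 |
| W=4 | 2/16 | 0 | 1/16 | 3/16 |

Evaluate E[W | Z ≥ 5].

7/2

P(Z ≥ 5) = 1/4.
Σ W·P over the event = 2·(1/16) + 4·(3/16) = 7/8.
E[W | Z ≥ 5] = (7/8) / (1/4) = 7/2.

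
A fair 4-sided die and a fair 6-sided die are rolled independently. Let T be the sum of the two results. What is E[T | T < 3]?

P(T < 3) = 1/24.
Σ over the event: 2·1/24 = 1/12.
E[T | T < 3] = (1/12) / (1/24) = 2.

2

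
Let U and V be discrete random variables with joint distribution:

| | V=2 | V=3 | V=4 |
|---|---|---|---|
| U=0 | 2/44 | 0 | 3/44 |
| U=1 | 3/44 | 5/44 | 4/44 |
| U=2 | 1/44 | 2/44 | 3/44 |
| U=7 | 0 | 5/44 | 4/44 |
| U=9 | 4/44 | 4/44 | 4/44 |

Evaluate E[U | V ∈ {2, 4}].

P(V ∈ {2, 4}) = 7/11.
Summing U·P(U=x,V=y) over the conditioning event gives 115/44.
E[U | V ∈ {2, 4}] = (115/44) / (7/11) = 115/28.

115/28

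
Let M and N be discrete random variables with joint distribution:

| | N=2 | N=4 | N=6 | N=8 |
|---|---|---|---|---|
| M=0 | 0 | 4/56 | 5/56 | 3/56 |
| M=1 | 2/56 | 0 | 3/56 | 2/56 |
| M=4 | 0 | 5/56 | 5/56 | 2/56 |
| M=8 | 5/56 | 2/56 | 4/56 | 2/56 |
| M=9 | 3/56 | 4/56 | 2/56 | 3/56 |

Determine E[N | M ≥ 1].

P(M ≥ 1) = 11/14.
Summing N·P(M=x,N=y) over the conditioning event gives 55/14.
E[N | M ≥ 1] = (55/14) / (11/14) = 5.

5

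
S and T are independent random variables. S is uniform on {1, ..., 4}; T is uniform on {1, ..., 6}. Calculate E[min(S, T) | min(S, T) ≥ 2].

P(min(S, T) ≥ 2) = 5/8.
Summing min(S,T)·P(x,y) over outcomes with min(S, T) ≥ 2 gives 41/24.
E[min(S, T) | min(S, T) ≥ 2] = (41/24) / (5/8) = 41/15.

41/15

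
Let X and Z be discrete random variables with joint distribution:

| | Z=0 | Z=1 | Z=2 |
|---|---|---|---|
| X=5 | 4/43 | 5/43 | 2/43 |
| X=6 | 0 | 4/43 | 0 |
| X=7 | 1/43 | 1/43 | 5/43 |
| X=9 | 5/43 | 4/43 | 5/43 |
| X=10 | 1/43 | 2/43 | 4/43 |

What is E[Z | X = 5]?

9/11

P(X = 5) = 11/43.
Σ Z·P over the event = 0·(4/43) + 1·(5/43) + 2·(2/43) = 9/43.
E[Z | X = 5] = (9/43) / (11/43) = 9/11.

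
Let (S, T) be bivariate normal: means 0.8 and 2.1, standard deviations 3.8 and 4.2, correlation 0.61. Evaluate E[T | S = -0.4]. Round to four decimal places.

The regression of T on S has slope ρ·σ_T/σ_S and passes through (μ_S, μ_T).
E[T | S=-0.4] = 2.1 + (0.61)·(4.2/3.8)·(-0.4 − (0.8)) = 2.1 + (0.67421)·(-1.2) = 1.2909.

1.2909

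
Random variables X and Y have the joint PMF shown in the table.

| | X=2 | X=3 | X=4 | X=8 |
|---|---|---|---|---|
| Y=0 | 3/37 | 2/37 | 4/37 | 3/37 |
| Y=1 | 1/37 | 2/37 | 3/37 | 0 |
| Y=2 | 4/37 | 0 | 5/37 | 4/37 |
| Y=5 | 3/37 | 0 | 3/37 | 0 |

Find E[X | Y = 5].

P(Y = 5) = 6/37.
Σ X·P over the event = 2·(3/37) + 4·(3/37) = 18/37.
E[X | Y = 5] = (18/37) / (6/37) = 3.

3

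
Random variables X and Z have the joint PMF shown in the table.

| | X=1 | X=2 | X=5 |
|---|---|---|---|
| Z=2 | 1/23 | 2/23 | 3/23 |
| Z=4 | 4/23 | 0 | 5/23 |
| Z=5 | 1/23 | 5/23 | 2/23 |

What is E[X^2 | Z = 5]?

P(Z = 5) = 8/23.
Σ X^2·P over the event = 1·(1/23) + 4·(5/23) + 25·(2/23) = 71/23.
E[X^2 | Z = 5] = (71/23) / (8/23) = 71/8.

71/8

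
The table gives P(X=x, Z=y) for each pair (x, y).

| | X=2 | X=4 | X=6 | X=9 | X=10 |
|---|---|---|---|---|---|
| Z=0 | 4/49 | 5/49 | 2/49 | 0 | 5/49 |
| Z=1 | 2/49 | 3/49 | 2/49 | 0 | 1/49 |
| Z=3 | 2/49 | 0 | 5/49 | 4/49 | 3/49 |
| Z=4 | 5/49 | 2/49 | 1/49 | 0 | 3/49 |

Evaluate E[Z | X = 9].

P(X = 9) = 4/49.
Summing Z·P(X=x,Z=y) over the conditioning event gives 12/49.
E[Z | X = 9] = (12/49) / (4/49) = 3.

3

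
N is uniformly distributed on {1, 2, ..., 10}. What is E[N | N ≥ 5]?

Given N ≥ 5, N is equally likely to be any of {5, 6, 7, 8, 9, 10}.
E[N | N ≥ 5] = (5 + 6 + 7 + 8 + 9 + 10) / 6 = 15/2.

15/2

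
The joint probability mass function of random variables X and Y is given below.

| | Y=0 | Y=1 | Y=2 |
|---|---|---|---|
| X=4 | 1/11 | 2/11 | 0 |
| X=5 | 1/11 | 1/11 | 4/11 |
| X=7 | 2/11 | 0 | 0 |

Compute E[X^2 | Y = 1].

P(Y = 1) = 3/11.
Σ X^2·P over the event = 16·(2/11) + 25·(1/11) = 57/11.
E[X^2 | Y = 1] = (57/11) / (3/11) = 19.

19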